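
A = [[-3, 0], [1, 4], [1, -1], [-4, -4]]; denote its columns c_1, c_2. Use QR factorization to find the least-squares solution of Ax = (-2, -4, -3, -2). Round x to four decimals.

x = (0.6151, -0.5057)

e_1 = c_1/‖c_1‖ = (-3, 1, 1, -4)/5.1962 = (-0.5774, 0.1925, 0.1925, -0.7698).
r_{12} = e_1·c_2 = 3.6566.
u_2 = c_2 − 3.6566·e_1 = (2.1111, 3.2963, -1.7037, -1.1852).
‖u_2‖ = 4.4305, so e_2 = (0.4765, 0.7440, -0.3845, -0.2675).
Qᵀb = (1.3472, -2.2403).
Back-substitute: x_2 = -2.2403/4.4305 = -0.5057.
x_1 = (1.3472 − 3.6566·(-0.5057))/5.1962 = 0.6151.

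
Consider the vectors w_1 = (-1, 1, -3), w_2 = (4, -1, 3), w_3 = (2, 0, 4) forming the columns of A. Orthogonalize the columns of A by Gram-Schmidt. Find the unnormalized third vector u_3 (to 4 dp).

u_3 = (0.0000, 1.2000, 0.4000)

w_1 = (-1, 1, -3); ‖w_1‖ = 3.3166, so e_1 = (-0.3015, 0.3015, -0.9045).
e_1·w_2 = (-0.3015)·4 + 0.3015·(-1) + (-0.9045)·3 = -4.2212.
u_2 = w_2 + 4.2212·e_1 = (2.7273, 0.2727, -0.8182).
‖u_2‖ = 2.8604, so e_2 = (0.9535, 0.0953, -0.2860).
e_1·w_3 = (-0.3015)·2 + 0.3015·0 + (-0.9045)·4 = -4.2212; e_2·w_3 = 0.9535·2 + 0.0953·0 + (-0.2860)·4 = 0.7628.
u_3 = w_3 + 4.2212·e_1 − 0.7628·e_2 = (0.0000, 1.2000, 0.4000).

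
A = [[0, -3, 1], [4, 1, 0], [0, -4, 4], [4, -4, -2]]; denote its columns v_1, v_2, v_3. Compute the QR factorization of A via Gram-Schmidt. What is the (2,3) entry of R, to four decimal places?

v_1 = (0, 4, 0, 4); ‖v_1‖ = 5.6569, so q_1 = (0.0000, 0.7071, 0.0000, 0.7071).
q_1·v_2 = 0.0000·(-3) + 0.7071·1 + 0.0000·(-4) + 0.7071·(-4) = -2.1213.
u_2 = v_2 + 2.1213·q_1 = (-3.0000, 2.5000, -4.0000, -2.5000).
‖u_2‖ = 6.1237, so q_2 = (-0.4899, 0.4082, -0.6532, -0.4082).
r_{23} = q_2·v_3 = -2.2862.

r_{23} = -2.2862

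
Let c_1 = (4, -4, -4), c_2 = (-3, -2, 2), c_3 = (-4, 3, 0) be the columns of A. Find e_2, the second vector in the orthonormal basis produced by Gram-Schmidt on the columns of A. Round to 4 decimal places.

e_2 = (-0.5345, -0.8018, 0.2673)

c_1 = (4, -4, -4); ‖c_1‖ = 6.9282, so e_1 = (0.5774, -0.5774, -0.5774).
e_1·c_2 = 0.5774·(-3) + (-0.5774)·(-2) + (-0.5774)·2 = -1.7321.
u_2 = c_2 + 1.7321·e_1 = (-2.0000, -3.0000, 1.0000).
‖u_2‖ = 3.7417, so e_2 = (-0.5345, -0.8018, 0.2673).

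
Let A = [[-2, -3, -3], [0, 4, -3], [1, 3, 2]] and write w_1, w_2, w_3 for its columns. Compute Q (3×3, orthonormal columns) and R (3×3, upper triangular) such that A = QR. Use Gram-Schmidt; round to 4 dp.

e_1 = w_1/‖w_1‖ = (-2, 0, 1)/2.2361 = (-0.8944, 0.0000, 0.4472).
r_{12} = e_1·w_2 = 4.0249.
u_2 = w_2 − 4.0249·e_1 = (0.6000, 4.0000, 1.2000).
‖u_2‖ = 4.2190, so e_2 = (0.1422, 0.9481, 0.2844).
r_{13} = e_1·w_3 = 3.5777; r_{23} = e_2·w_3 = -2.7021.
u_3 = w_3 − 3.5777·e_1 + 2.7021·e_2 = (0.5843, -0.4382, 1.1685).
‖u_3‖ = 1.3780, so e_3 = (0.4240, -0.3180, 0.8480).

Q = [[-0.8944, 0.1422, 0.4240], [0.0000, 0.9481, -0.3180], [0.4472, 0.2844, 0.8480]], R = [[2.2361, 4.0249, 3.5777], [0.0000, 4.2190, -2.7021], [0.0000, 0.0000, 1.3780]]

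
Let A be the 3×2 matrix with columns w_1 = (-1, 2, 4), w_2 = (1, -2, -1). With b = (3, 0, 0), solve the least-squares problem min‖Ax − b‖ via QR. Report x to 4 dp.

w_1 = (-1, 2, 4); ‖w_1‖ = 4.5826, so e_1 = (-0.2182, 0.4364, 0.8729).
e_1·w_2 = (-0.2182)·1 + 0.4364·(-2) + 0.8729·(-1) = -1.9640.
u_2 = w_2 + 1.9640·e_1 = (0.5714, -1.1429, 0.7143).
‖u_2‖ = 1.4639, so e_2 = (0.3904, -0.7807, 0.4880).
Qᵀb = (-0.6547, 1.1711).
Back-substitute: x_2 = 1.1711/1.4639 = 0.8000.
x_1 = (-0.6547 + 1.9640·0.8000)/4.5826 = 0.2000.

x = (0.2000, 0.8000)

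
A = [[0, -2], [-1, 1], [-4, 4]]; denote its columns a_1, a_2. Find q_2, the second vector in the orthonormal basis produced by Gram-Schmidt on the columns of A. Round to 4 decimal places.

q_2 = (-1.0000, 0.0000, 0.0000)

a_1 = (0, -1, -4); ‖a_1‖ = 4.1231, so q_1 = (0.0000, -0.2425, -0.9701).
q_1·a_2 = 0.0000·(-2) + (-0.2425)·1 + (-0.9701)·4 = -4.1231.
u_2 = a_2 + 4.1231·q_1 = (-2.0000, 0.0000, 0.0000).
‖u_2‖ = 2.0000, so q_2 = (-1.0000, 0.0000, 0.0000).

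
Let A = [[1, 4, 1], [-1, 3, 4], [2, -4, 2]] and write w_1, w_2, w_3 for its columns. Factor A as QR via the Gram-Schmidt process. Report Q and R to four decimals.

w_1 = (1, -1, 2); ‖w_1‖ = 2.4495, so q_1 = (0.4082, -0.4082, 0.8165).
q_1·w_2 = 0.4082·4 + (-0.4082)·3 + 0.8165·(-4) = -2.8577.
u_2 = w_2 + 2.8577·q_1 = (5.1667, 1.8333, -1.6667).
‖u_2‖ = 5.7300, so q_2 = (0.9017, 0.3200, -0.2909).
q_1·w_3 = 0.4082·1 + (-0.4082)·4 + 0.8165·2 = 0.4082; q_2·w_3 = 0.9017·1 + 0.3200·4 + (-0.2909)·2 = 1.5998.
u_3 = w_3 − 0.4082·q_1 − 1.5998·q_2 = (-0.6091, 3.6548, 2.1320).
‖u_3‖ = 4.2748, so q_3 = (-0.1425, 0.8550, 0.4987).

Q = [[0.4082, 0.9017, -0.1425], [-0.4082, 0.3200, 0.8550], [0.8165, -0.2909, 0.4987]], R = [[2.4495, -2.8577, 0.4082], [0.0000, 5.7300, 1.5998], [0.0000, 0.0000, 4.2748]]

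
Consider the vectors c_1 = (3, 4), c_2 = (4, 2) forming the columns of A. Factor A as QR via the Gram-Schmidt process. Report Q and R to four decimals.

Q = [[0.6000, 0.8000], [0.8000, -0.6000]], R = [[5.0000, 4.0000], [0.0000, 2.0000]]

e_1 = c_1/‖c_1‖ = (3, 4)/5.0000 = (0.6000, 0.8000).
r_{12} = e_1·c_2 = 4.0000.
u_2 = c_2 − 4.0000·e_1 = (1.6000, -1.2000).
‖u_2‖ = 2.0000, so e_2 = (0.8000, -0.6000).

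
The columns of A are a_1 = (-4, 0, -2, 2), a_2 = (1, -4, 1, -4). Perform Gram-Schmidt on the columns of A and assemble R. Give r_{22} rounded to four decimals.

r_{22} = 5.0827

a_1 = (-4, 0, -2, 2); ‖a_1‖ = 4.8990, so q_1 = (-0.8165, 0.0000, -0.4082, 0.4082).
q_1·a_2 = (-0.8165)·1 + 0.0000·(-4) + (-0.4082)·1 + 0.4082·(-4) = -2.8577.
u_2 = a_2 + 2.8577·q_1 = (-1.3333, -4.0000, -0.1667, -2.8333).
r_{22} = ‖u_2‖ = 5.0827.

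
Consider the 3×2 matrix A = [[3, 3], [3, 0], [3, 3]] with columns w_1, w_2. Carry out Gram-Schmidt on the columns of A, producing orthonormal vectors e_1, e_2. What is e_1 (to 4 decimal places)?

e_1 = (0.5774, 0.5774, 0.5774)

w_1 = (3, 3, 3); ‖w_1‖ = 5.1962, so e_1 = (0.5774, 0.5774, 0.5774).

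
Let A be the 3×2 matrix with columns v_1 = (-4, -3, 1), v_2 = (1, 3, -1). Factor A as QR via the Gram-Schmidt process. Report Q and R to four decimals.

Q = [[-0.7845, -0.6202], [-0.5883, 0.7442], [0.1961, -0.2481]], R = [[5.0990, -2.7456], [0.0000, 1.8605]]

q_1 = v_1/‖v_1‖ = (-4, -3, 1)/5.0990 = (-0.7845, -0.5883, 0.1961).
r_{12} = q_1·v_2 = -2.7456.
u_2 = v_2 + 2.7456·q_1 = (-1.1538, 1.3846, -0.4615).
‖u_2‖ = 1.8605, so q_2 = (-0.6202, 0.7442, -0.2481).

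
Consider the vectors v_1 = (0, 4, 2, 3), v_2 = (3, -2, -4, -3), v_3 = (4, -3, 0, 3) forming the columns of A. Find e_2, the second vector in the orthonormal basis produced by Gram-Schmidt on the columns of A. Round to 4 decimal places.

v_1 = (0, 4, 2, 3); ‖v_1‖ = 5.3852, so e_1 = (0.0000, 0.7428, 0.3714, 0.5571).
e_1·v_2 = 0.0000·3 + 0.7428·(-2) + 0.3714·(-4) + 0.5571·(-3) = -4.6424.
u_2 = v_2 + 4.6424·e_1 = (3.0000, 1.4483, -2.2759, -0.4138).
‖u_2‖ = 4.0556, so e_2 = (0.7397, 0.3571, -0.5612, -0.1020).

e_2 = (0.7397, 0.3571, -0.5612, -0.1020)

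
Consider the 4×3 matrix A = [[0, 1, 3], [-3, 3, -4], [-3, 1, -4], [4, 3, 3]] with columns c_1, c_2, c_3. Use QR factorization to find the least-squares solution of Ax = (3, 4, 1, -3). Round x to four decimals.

x = (-1.7484, 0.5303, 0.9013)

c_1 = (0, -3, -3, 4); ‖c_1‖ = 5.8310, so e_1 = (0.0000, -0.5145, -0.5145, 0.6860).
e_1·c_2 = 0.0000·1 + (-0.5145)·3 + (-0.5145)·1 + 0.6860·3 = 0.0000.
u_2 = c_2 + 0.0000·e_1 = (1.0000, 3.0000, 1.0000, 3.0000).
‖u_2‖ = 4.4721, so e_2 = (0.2236, 0.6708, 0.2236, 0.6708).
e_1·c_3 = 0.0000·3 + (-0.5145)·(-4) + (-0.5145)·(-4) + 0.6860·3 = 6.1739; e_2·c_3 = 0.2236·3 + 0.6708·(-4) + 0.2236·(-4) + 0.6708·3 = -0.8944.
u_3 = c_3 − 6.1739·e_1 + 0.8944·e_2 = (3.2000, -0.2235, -0.6235, -0.6353).
‖u_3‖ = 3.3290, so e_3 = (0.9612, -0.0671, -0.1873, -0.1908).
Qᵀb = (-4.6305, 1.5652, 3.0004).
Back-substitute: x_3 = 3.0004/3.3290 = 0.9013.
x_2 = (1.5652 + 0.8944·0.9013)/4.4721 = 0.5303.
x_1 = (-4.6305 + 0.0000·0.5303 − 6.1739·0.9013)/5.8310 = -1.7484.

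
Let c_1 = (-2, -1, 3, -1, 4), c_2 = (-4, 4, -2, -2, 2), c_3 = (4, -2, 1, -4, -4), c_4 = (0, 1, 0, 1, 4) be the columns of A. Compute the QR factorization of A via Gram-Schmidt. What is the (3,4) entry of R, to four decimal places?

c_1 = (-2, -1, 3, -1, 4); ‖c_1‖ = 5.5678, so e_1 = (-0.3592, -0.1796, 0.5388, -0.1796, 0.7184).
e_1·c_2 = (-0.3592)·(-4) + (-0.1796)·4 + 0.5388·(-2) + (-0.1796)·(-2) + 0.7184·2 = 1.4368.
u_2 = c_2 − 1.4368·e_1 = (-3.4839, 4.2581, -2.7742, -1.7419, 0.9677).
‖u_2‖ = 6.4758, so e_2 = (-0.5380, 0.6575, -0.4284, -0.2690, 0.1494).
e_1·c_3 = (-0.3592)·4 + (-0.1796)·(-2) + 0.5388·1 + (-0.1796)·(-4) + 0.7184·(-4) = -2.6941; e_2·c_3 = (-0.5380)·4 + 0.6575·(-2) + (-0.4284)·1 + (-0.2690)·(-4) + 0.1494·(-4) = -3.4172.
u_3 = c_3 + 2.6941·e_1 + 3.4172·e_2 = (1.1938, -0.2369, 0.9877, -5.4031, -1.5538).
‖u_3‖ = 5.8365, so e_3 = (0.2045, -0.0406, 0.1692, -0.9257, -0.2662).
r_{34} = e_3·c_4 = -2.0313.

r_{34} = -2.0313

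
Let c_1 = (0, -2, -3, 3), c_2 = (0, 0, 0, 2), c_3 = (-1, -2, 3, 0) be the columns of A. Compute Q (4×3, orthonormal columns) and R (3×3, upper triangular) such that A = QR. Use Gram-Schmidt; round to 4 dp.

e_1 = c_1/‖c_1‖ = (0, -2, -3, 3)/4.6904 = (0.0000, -0.4264, -0.6396, 0.6396).
r_{12} = e_1·c_2 = 1.2792.
u_2 = c_2 − 1.2792·e_1 = (0.0000, 0.5455, 0.8182, 1.1818).
‖u_2‖ = 1.5374, so e_2 = (0.0000, 0.3548, 0.5322, 0.7687).
r_{13} = e_1·c_3 = -1.0660; r_{23} = e_2·c_3 = 0.8870.
u_3 = c_3 + 1.0660·e_1 − 0.8870·e_2 = (-1.0000, -2.7692, 1.8462, 0.0000).
‖u_3‖ = 3.4752, so e_3 = (-0.2878, -0.7969, 0.5312, 0.0000).

Q = [[0.0000, 0.0000, -0.2878], [-0.4264, 0.3548, -0.7969], [-0.6396, 0.5322, 0.5312], [0.6396, 0.7687, 0.0000]], R = [[4.6904, 1.2792, -1.0660], [0.0000, 1.5374, 0.8870], [0.0000, 0.0000, 3.4752]]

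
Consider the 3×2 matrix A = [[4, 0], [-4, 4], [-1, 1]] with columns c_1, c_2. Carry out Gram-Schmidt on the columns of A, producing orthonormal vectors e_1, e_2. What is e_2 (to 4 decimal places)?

e_1 = c_1/‖c_1‖ = (4, -4, -1)/5.7446 = (0.6963, -0.6963, -0.1741).
r_{12} = e_1·c_2 = -2.9593.
u_2 = c_2 + 2.9593·e_1 = (2.0606, 1.9394, 0.4848).
‖u_2‖ = 2.8710, so e_2 = (0.7177, 0.6755, 0.1689).

e_2 = (0.7177, 0.6755, 0.1689)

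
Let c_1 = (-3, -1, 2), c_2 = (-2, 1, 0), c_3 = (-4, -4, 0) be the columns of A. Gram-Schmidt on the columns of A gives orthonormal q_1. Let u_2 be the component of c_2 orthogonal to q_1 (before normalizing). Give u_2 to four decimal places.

c_1 = (-3, -1, 2); ‖c_1‖ = 3.7417, so q_1 = (-0.8018, -0.2673, 0.5345).
q_1·c_2 = (-0.8018)·(-2) + (-0.2673)·1 + 0.5345·0 = 1.3363.
u_2 = c_2 − 1.3363·q_1 = (-0.9286, 1.3571, -0.7143).

u_2 = (-0.9286, 1.3571, -0.7143)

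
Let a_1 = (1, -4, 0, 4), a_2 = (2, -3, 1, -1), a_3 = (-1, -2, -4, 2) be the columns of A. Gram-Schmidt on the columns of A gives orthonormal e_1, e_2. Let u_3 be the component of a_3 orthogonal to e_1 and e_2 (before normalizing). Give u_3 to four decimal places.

u_3 = (-0.5266, -1.1595, -3.4532, -1.0278)

a_1 = (1, -4, 0, 4); ‖a_1‖ = 5.7446, so e_1 = (0.1741, -0.6963, 0.0000, 0.6963).
e_1·a_2 = 0.1741·2 + (-0.6963)·(-3) + 0.0000·1 + 0.6963·(-1) = 1.7408.
u_2 = a_2 − 1.7408·e_1 = (1.6970, -1.7879, 1.0000, -2.2121).
‖u_2‖ = 3.4597, so e_2 = (0.4905, -0.5168, 0.2890, -0.6394).
e_1·a_3 = 0.1741·(-1) + (-0.6963)·(-2) + 0.0000·(-4) + 0.6963·2 = 2.6112; e_2·a_3 = 0.4905·(-1) + (-0.5168)·(-2) + 0.2890·(-4) + (-0.6394)·2 = -1.8919.
u_3 = a_3 − 2.6112·e_1 + 1.8919·e_2 = (-0.5266, -1.1595, -3.4532, -1.0278).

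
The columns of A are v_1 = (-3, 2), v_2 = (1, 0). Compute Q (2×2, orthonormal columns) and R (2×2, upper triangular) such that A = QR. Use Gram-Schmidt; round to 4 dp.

Q = [[-0.8321, 0.5547], [0.5547, 0.8321]], R = [[3.6056, -0.8321], [0.0000, 0.5547]]

v_1 = (-3, 2); ‖v_1‖ = 3.6056, so e_1 = (-0.8321, 0.5547).
e_1·v_2 = (-0.8321)·1 + 0.5547·0 = -0.8321.
u_2 = v_2 + 0.8321·e_1 = (0.3077, 0.4615).
‖u_2‖ = 0.5547, so e_2 = (0.5547, 0.8321).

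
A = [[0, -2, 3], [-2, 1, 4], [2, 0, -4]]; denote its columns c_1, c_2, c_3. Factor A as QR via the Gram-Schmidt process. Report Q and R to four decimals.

q_1 = c_1/‖c_1‖ = (0, -2, 2)/2.8284 = (0.0000, -0.7071, 0.7071).
r_{12} = q_1·c_2 = -0.7071.
u_2 = c_2 + 0.7071·q_1 = (-2.0000, 0.5000, 0.5000).
‖u_2‖ = 2.1213, so q_2 = (-0.9428, 0.2357, 0.2357).
r_{13} = q_1·c_3 = -5.6569; r_{23} = q_2·c_3 = -2.8284.
u_3 = c_3 + 5.6569·q_1 + 2.8284·q_2 = (0.3333, 0.6667, 0.6667).
‖u_3‖ = 1.0000, so q_3 = (0.3333, 0.6667, 0.6667).

Q = [[0.0000, -0.9428, 0.3333], [-0.7071, 0.2357, 0.6667], [0.7071, 0.2357, 0.6667]], R = [[2.8284, -0.7071, -5.6569], [0.0000, 2.1213, -2.8284], [0.0000, 0.0000, 1.0000]]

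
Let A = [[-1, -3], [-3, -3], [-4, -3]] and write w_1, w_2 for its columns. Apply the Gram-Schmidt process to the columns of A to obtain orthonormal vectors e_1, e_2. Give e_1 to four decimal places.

w_1 = (-1, -3, -4); ‖w_1‖ = 5.0990, so e_1 = (-0.1961, -0.5883, -0.7845).

e_1 = (-0.1961, -0.5883, -0.7845)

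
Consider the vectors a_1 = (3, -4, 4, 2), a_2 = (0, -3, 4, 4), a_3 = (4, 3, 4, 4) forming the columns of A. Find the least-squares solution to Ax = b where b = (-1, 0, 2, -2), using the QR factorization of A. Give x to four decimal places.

x = (0.1030, -0.0346, -0.0996)

a_1 = (3, -4, 4, 2); ‖a_1‖ = 6.7082, so q_1 = (0.4472, -0.5963, 0.5963, 0.2981).
q_1·a_2 = 0.4472·0 + (-0.5963)·(-3) + 0.5963·4 + 0.2981·4 = 5.3666.
u_2 = a_2 − 5.3666·q_1 = (-2.4000, 0.2000, 0.8000, 2.4000).
‖u_2‖ = 3.4928, so q_2 = (-0.6871, 0.0573, 0.2290, 0.6871).
q_1·a_3 = 0.4472·4 + (-0.5963)·3 + 0.5963·4 + 0.2981·4 = 3.5777; q_2·a_3 = (-0.6871)·4 + 0.0573·3 + 0.2290·4 + 0.6871·4 = 1.0879.
u_3 = a_3 − 3.5777·q_1 − 1.0879·q_2 = (3.1475, 5.0710, 1.6175, 2.1858).
‖u_3‖ = 6.5587, so q_3 = (0.4799, 0.7732, 0.2466, 0.3333).
Qᵀb = (0.1491, -0.2290, -0.6532).
Back-substitute: x_3 = -0.6532/6.5587 = -0.0996.
x_2 = (-0.2290 − 1.0879·(-0.0996))/3.4928 = -0.0346.
x_1 = (0.1491 − 5.3666·(-0.0346) − 3.5777·(-0.0996))/6.7082 = 0.1030.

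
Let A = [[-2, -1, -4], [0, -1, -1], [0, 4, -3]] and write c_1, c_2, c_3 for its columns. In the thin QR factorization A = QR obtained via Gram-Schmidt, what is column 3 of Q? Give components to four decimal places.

q_3 = (0.0000, -0.9701, -0.2425)

c_1 = (-2, 0, 0); ‖c_1‖ = 2.0000, so q_1 = (-1.0000, 0.0000, 0.0000).
q_1·c_2 = (-1.0000)·(-1) + 0.0000·(-1) + 0.0000·4 = 1.0000.
u_2 = c_2 − 1.0000·q_1 = (0.0000, -1.0000, 4.0000).
‖u_2‖ = 4.1231, so q_2 = (0.0000, -0.2425, 0.9701).
q_1·c_3 = (-1.0000)·(-4) + 0.0000·(-1) + 0.0000·(-3) = 4.0000; q_2·c_3 = 0.0000·(-4) + (-0.2425)·(-1) + 0.9701·(-3) = -2.6679.
u_3 = c_3 − 4.0000·q_1 + 2.6679·q_2 = (0.0000, -1.6471, -0.4118).
‖u_3‖ = 1.6977, so q_3 = (0.0000, -0.9701, -0.2425).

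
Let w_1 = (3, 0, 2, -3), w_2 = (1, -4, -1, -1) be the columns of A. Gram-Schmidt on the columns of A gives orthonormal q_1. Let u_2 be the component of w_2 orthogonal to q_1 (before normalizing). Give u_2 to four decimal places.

u_2 = (0.4545, -4.0000, -1.3636, -0.4545)

w_1 = (3, 0, 2, -3); ‖w_1‖ = 4.6904, so q_1 = (0.6396, 0.0000, 0.4264, -0.6396).
q_1·w_2 = 0.6396·1 + 0.0000·(-4) + 0.4264·(-1) + (-0.6396)·(-1) = 0.8528.
u_2 = w_2 − 0.8528·q_1 = (0.4545, -4.0000, -1.3636, -0.4545).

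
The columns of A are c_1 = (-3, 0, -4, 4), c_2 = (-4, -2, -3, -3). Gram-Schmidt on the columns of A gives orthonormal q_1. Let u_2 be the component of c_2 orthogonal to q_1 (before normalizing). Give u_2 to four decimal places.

u_2 = (-3.1220, -2.0000, -1.8293, -4.1707)

c_1 = (-3, 0, -4, 4); ‖c_1‖ = 6.4031, so q_1 = (-0.4685, 0.0000, -0.6247, 0.6247).
q_1·c_2 = (-0.4685)·(-4) + 0.0000·(-2) + (-0.6247)·(-3) + 0.6247·(-3) = 1.8741.
u_2 = c_2 − 1.8741·q_1 = (-3.1220, -2.0000, -1.8293, -4.1707).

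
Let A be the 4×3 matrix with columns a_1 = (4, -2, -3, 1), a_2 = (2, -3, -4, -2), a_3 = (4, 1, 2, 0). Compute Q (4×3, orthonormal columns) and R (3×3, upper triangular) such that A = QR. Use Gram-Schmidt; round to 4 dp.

e_1 = a_1/‖a_1‖ = (4, -2, -3, 1)/5.4772 = (0.7303, -0.3651, -0.5477, 0.1826).
r_{12} = e_1·a_2 = 4.3818.
u_2 = a_2 − 4.3818·e_1 = (-1.2000, -1.4000, -1.6000, -2.8000).
‖u_2‖ = 3.7148, so e_2 = (-0.3230, -0.3769, -0.4307, -0.7537).
r_{13} = e_1·a_3 = 1.4606; r_{23} = e_2·a_3 = -2.5304.
u_3 = a_3 − 1.4606·e_1 + 2.5304·e_2 = (2.1159, 0.5797, 1.7101, -2.1739).
‖u_3‖ = 3.5304, so e_3 = (0.5993, 0.1642, 0.4844, -0.6158).

Q = [[0.7303, -0.3230, 0.5993], [-0.3651, -0.3769, 0.1642], [-0.5477, -0.4307, 0.4844], [0.1826, -0.7537, -0.6158]], R = [[5.4772, 4.3818, 1.4606], [0.0000, 3.7148, -2.5304], [0.0000, 0.0000, 3.5304]]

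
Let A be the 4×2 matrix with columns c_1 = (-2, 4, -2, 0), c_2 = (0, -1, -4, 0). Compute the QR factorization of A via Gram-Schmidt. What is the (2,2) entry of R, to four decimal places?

c_1 = (-2, 4, -2, 0); ‖c_1‖ = 4.8990, so e_1 = (-0.4082, 0.8165, -0.4082, 0.0000).
e_1·c_2 = (-0.4082)·0 + 0.8165·(-1) + (-0.4082)·(-4) + 0.0000·0 = 0.8165.
u_2 = c_2 − 0.8165·e_1 = (0.3333, -1.6667, -3.6667, 0.0000).
r_{22} = ‖u_2‖ = 4.0415.

r_{22} = 4.0415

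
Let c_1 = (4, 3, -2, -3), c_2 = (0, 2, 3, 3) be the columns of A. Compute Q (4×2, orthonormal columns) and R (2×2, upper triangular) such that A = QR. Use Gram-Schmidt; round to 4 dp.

c_1 = (4, 3, -2, -3); ‖c_1‖ = 6.1644, so e_1 = (0.6489, 0.4867, -0.3244, -0.4867).
e_1·c_2 = 0.6489·0 + 0.4867·2 + (-0.3244)·3 + (-0.4867)·3 = -1.4600.
u_2 = c_2 + 1.4600·e_1 = (0.9474, 2.7105, 2.5263, 2.2895).
‖u_2‖ = 4.4574, so e_2 = (0.2125, 0.6081, 0.5668, 0.5136).

Q = [[0.6489, 0.2125], [0.4867, 0.6081], [-0.3244, 0.5668], [-0.4867, 0.5136]], R = [[6.1644, -1.4600], [0.0000, 4.4574]]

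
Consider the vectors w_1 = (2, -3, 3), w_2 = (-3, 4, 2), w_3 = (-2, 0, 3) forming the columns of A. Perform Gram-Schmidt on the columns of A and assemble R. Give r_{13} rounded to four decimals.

r_{13} = 1.0660

w_1 = (2, -3, 3); ‖w_1‖ = 4.6904, so q_1 = (0.4264, -0.6396, 0.6396).
r_{13} = q_1·w_3 = 1.0660.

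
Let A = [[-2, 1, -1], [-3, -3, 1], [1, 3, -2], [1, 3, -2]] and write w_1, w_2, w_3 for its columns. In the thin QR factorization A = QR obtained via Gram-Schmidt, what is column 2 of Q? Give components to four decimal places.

e_2 = (0.6682, -0.0978, 0.5215, 0.5215)

w_1 = (-2, -3, 1, 1); ‖w_1‖ = 3.8730, so e_1 = (-0.5164, -0.7746, 0.2582, 0.2582).
e_1·w_2 = (-0.5164)·1 + (-0.7746)·(-3) + 0.2582·3 + 0.2582·3 = 3.3566.
u_2 = w_2 − 3.3566·e_1 = (2.7333, -0.4000, 2.1333, 2.1333).
‖u_2‖ = 4.0906, so e_2 = (0.6682, -0.0978, 0.5215, 0.5215).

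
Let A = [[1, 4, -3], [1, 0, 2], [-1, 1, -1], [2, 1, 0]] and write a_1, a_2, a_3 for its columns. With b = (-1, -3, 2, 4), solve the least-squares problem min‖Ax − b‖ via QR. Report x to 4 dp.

a_1 = (1, 1, -1, 2); ‖a_1‖ = 2.6458, so q_1 = (0.3780, 0.3780, -0.3780, 0.7559).
q_1·a_2 = 0.3780·4 + 0.3780·0 + (-0.3780)·1 + 0.7559·1 = 1.8898.
u_2 = a_2 − 1.8898·q_1 = (3.2857, -0.7143, 1.7143, -0.4286).
‖u_2‖ = 3.7985, so q_2 = (0.8650, -0.1880, 0.4513, -0.1128).
q_1·a_3 = 0.3780·(-3) + 0.3780·2 + (-0.3780)·(-1) + 0.7559·0 = 0.0000; q_2·a_3 = 0.8650·(-3) + (-0.1880)·2 + 0.4513·(-1) + (-0.1128)·0 = -3.4224.
u_3 = a_3 − 0.0000·q_1 + 3.4224·q_2 = (-0.0396, 1.3564, 0.5446, -0.3861).
‖u_3‖ = 1.5123, so q_3 = (-0.0262, 0.8969, 0.3601, -0.2553).
Qᵀb = (0.7559, 0.1504, -2.9657).
Back-substitute: x_3 = -2.9657/1.5123 = -1.9610.
x_2 = (0.1504 + 3.4224·(-1.9610))/3.7985 = -1.7273.
x_1 = (0.7559 − 1.8898·(-1.7273) − 0.0000·(-1.9610))/2.6458 = 1.5195.

x = (1.5195, -1.7273, -1.9610)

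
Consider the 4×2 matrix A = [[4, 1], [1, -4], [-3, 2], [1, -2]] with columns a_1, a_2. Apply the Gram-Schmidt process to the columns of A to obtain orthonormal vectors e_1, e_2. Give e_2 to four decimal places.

e_1 = a_1/‖a_1‖ = (4, 1, -3, 1)/5.1962 = (0.7698, 0.1925, -0.5774, 0.1925).
r_{12} = e_1·a_2 = -1.5396.
u_2 = a_2 + 1.5396·e_1 = (2.1852, -3.7037, 1.1111, -1.7037).
‖u_2‖ = 4.7571, so e_2 = (0.4594, -0.7786, 0.2336, -0.3581).

e_2 = (0.4594, -0.7786, 0.2336, -0.3581)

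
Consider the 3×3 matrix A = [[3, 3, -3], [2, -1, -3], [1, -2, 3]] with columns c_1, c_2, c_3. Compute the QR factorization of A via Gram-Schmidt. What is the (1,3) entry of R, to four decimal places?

c_1 = (3, 2, 1); ‖c_1‖ = 3.7417, so q_1 = (0.8018, 0.5345, 0.2673).
r_{13} = q_1·c_3 = -3.2071.

r_{13} = -3.2071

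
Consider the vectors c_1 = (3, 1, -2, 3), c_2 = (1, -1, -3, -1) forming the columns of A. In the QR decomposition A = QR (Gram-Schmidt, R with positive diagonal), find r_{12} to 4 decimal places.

r_{12} = 1.0426

q_1 = c_1/‖c_1‖ = (3, 1, -2, 3)/4.7958 = (0.6255, 0.2085, -0.4170, 0.6255).
r_{12} = q_1·c_2 = 1.0426.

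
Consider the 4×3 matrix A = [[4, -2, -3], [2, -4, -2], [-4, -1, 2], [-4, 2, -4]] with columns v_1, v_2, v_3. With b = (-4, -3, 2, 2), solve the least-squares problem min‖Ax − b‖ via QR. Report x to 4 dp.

v_1 = (4, 2, -4, -4); ‖v_1‖ = 7.2111, so e_1 = (0.5547, 0.2774, -0.5547, -0.5547).
e_1·v_2 = 0.5547·(-2) + 0.2774·(-4) + (-0.5547)·(-1) + (-0.5547)·2 = -2.7735.
u_2 = v_2 + 2.7735·e_1 = (-0.4615, -3.2308, -2.5385, 0.4615).
‖u_2‖ = 4.1603, so e_2 = (-0.1109, -0.7766, -0.6102, 0.1109).
e_1·v_3 = 0.5547·(-3) + 0.2774·(-2) + (-0.5547)·2 + (-0.5547)·(-4) = -1.1094; e_2·v_3 = (-0.1109)·(-3) + (-0.7766)·(-2) + (-0.6102)·2 + 0.1109·(-4) = 0.2219.
u_3 = v_3 + 1.1094·e_1 − 0.2219·e_2 = (-2.3600, -1.5200, 1.5200, -4.6400).
‖u_3‖ = 5.6321, so e_3 = (-0.4190, -0.2699, 0.2699, -0.8239).
Qᵀb = (-5.2697, 1.7750, 1.3778).
Back-substitute: x_3 = 1.3778/5.6321 = 0.2446.
x_2 = (1.7750 − 0.2219·0.2446)/4.1603 = 0.4136.
x_1 = (-5.2697 + 2.7735·0.4136 + 1.1094·0.2446)/7.2111 = -0.5340.

x = (-0.5340, 0.4136, 0.2446)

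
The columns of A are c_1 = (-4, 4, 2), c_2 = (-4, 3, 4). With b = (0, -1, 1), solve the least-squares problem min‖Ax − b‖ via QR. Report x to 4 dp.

x = (-0.6556, 0.6000)

c_1 = (-4, 4, 2); ‖c_1‖ = 6.0000, so e_1 = (-0.6667, 0.6667, 0.3333).
e_1·c_2 = (-0.6667)·(-4) + 0.6667·3 + 0.3333·4 = 6.0000.
u_2 = c_2 − 6.0000·e_1 = (0.0000, -1.0000, 2.0000).
‖u_2‖ = 2.2361, so e_2 = (0.0000, -0.4472, 0.8944).
Qᵀb = (-0.3333, 1.3416).
Back-substitute: x_2 = 1.3416/2.2361 = 0.6000.
x_1 = (-0.3333 − 6.0000·0.6000)/6.0000 = -0.6556.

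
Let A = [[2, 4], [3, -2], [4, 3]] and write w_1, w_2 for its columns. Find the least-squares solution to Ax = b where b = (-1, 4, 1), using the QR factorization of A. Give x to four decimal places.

x = (0.8248, -0.7085)

w_1 = (2, 3, 4); ‖w_1‖ = 5.3852, so e_1 = (0.3714, 0.5571, 0.7428).
e_1·w_2 = 0.3714·4 + 0.5571·(-2) + 0.7428·3 = 2.5997.
u_2 = w_2 − 2.5997·e_1 = (3.0345, -3.4483, 1.0690).
‖u_2‖ = 4.7161, so e_2 = (0.6434, -0.7312, 0.2267).
Qᵀb = (2.5997, -3.3415).
Back-substitute: x_2 = -3.3415/4.7161 = -0.7085.
x_1 = (2.5997 − 2.5997·(-0.7085))/5.3852 = 0.8248.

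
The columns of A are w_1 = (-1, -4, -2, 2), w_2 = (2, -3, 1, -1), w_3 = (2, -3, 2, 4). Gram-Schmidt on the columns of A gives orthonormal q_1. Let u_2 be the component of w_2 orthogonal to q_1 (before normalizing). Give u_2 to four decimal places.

u_2 = (2.2400, -2.0400, 1.4800, -1.4800)

w_1 = (-1, -4, -2, 2); ‖w_1‖ = 5.0000, so q_1 = (-0.2000, -0.8000, -0.4000, 0.4000).
q_1·w_2 = (-0.2000)·2 + (-0.8000)·(-3) + (-0.4000)·1 + 0.4000·(-1) = 1.2000.
u_2 = w_2 − 1.2000·q_1 = (2.2400, -2.0400, 1.4800, -1.4800).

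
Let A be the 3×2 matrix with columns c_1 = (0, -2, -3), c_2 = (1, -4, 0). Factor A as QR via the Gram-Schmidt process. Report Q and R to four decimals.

c_1 = (0, -2, -3); ‖c_1‖ = 3.6056, so q_1 = (0.0000, -0.5547, -0.8321).
q_1·c_2 = 0.0000·1 + (-0.5547)·(-4) + (-0.8321)·0 = 2.2188.
u_2 = c_2 − 2.2188·q_1 = (1.0000, -2.7692, 1.8462).
‖u_2‖ = 3.4752, so q_2 = (0.2878, -0.7969, 0.5312).

Q = [[0.0000, 0.2878], [-0.5547, -0.7969], [-0.8321, 0.5312]], R = [[3.6056, 2.2188], [0.0000, 3.4752]]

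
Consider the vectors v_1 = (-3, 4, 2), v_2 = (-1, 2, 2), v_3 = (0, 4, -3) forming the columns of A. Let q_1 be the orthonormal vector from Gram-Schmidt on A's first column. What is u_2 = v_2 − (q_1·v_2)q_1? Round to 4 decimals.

v_1 = (-3, 4, 2); ‖v_1‖ = 5.3852, so q_1 = (-0.5571, 0.7428, 0.3714).
q_1·v_2 = (-0.5571)·(-1) + 0.7428·2 + 0.3714·2 = 2.7854.
u_2 = v_2 − 2.7854·q_1 = (0.5517, -0.0690, 0.9655).

u_2 = (0.5517, -0.0690, 0.9655)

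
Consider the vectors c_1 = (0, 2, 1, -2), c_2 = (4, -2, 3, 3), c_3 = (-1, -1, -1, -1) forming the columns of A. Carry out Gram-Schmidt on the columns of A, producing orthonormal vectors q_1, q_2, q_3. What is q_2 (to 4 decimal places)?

q_2 = (0.7010, -0.0779, 0.6621, 0.2532)

q_1 = c_1/‖c_1‖ = (0, 2, 1, -2)/3.0000 = (0.0000, 0.6667, 0.3333, -0.6667).
r_{12} = q_1·c_2 = -2.3333.
u_2 = c_2 + 2.3333·q_1 = (4.0000, -0.4444, 3.7778, 1.4444).
‖u_2‖ = 5.7057, so q_2 = (0.7010, -0.0779, 0.6621, 0.2532).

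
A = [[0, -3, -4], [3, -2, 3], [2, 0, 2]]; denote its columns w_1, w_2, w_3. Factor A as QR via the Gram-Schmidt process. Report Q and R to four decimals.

e_1 = w_1/‖w_1‖ = (0, 3, 2)/3.6056 = (0.0000, 0.8321, 0.5547).
r_{12} = e_1·w_2 = -1.6641.
u_2 = w_2 + 1.6641·e_1 = (-3.0000, -0.6154, 0.9231).
‖u_2‖ = 3.1986, so e_2 = (-0.9379, -0.1924, 0.2886).
r_{13} = e_1·w_3 = 3.6056; r_{23} = e_2·w_3 = 3.7517.
u_3 = w_3 − 3.6056·e_1 − 3.7517·e_2 = (-0.4812, 0.7218, -1.0827).
‖u_3‖ = 1.3874, so e_3 = (-0.3468, 0.5203, -0.7804).

Q = [[0.0000, -0.9379, -0.3468], [0.8321, -0.1924, 0.5203], [0.5547, 0.2886, -0.7804]], R = [[3.6056, -1.6641, 3.6056], [0.0000, 3.1986, 3.7517], [0.0000, 0.0000, 1.3874]]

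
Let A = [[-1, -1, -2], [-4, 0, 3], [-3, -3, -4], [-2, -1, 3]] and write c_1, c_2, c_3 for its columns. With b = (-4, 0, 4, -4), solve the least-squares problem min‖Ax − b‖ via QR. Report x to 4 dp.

c_1 = (-1, -4, -3, -2); ‖c_1‖ = 5.4772, so q_1 = (-0.1826, -0.7303, -0.5477, -0.3651).
q_1·c_2 = (-0.1826)·(-1) + (-0.7303)·0 + (-0.5477)·(-3) + (-0.3651)·(-1) = 2.1909.
u_2 = c_2 − 2.1909·q_1 = (-0.6000, 1.6000, -1.8000, -0.2000).
‖u_2‖ = 2.4900, so q_2 = (-0.2410, 0.6426, -0.7229, -0.0803).
q_1·c_3 = (-0.1826)·(-2) + (-0.7303)·3 + (-0.5477)·(-4) + (-0.3651)·3 = -0.7303; q_2·c_3 = (-0.2410)·(-2) + 0.6426·3 + (-0.7229)·(-4) + (-0.0803)·3 = 5.0603.
u_3 = c_3 + 0.7303·q_1 − 5.0603·q_2 = (-0.9140, -0.7849, -0.7419, 3.1398).
‖u_3‖ = 3.4439, so q_3 = (-0.2654, -0.2279, -0.2154, 0.9117).
Qᵀb = (0.0000, -1.6064, -3.4470).
Back-substitute: x_3 = -3.4470/3.4439 = -1.0009.
x_2 = (-1.6064 − 5.0603·(-1.0009))/2.4900 = 1.3889.
x_1 = (0.0000 − 2.1909·1.3889 + 0.7303·(-1.0009))/5.4772 = -0.6890.

x = (-0.6890, 1.3889, -1.0009)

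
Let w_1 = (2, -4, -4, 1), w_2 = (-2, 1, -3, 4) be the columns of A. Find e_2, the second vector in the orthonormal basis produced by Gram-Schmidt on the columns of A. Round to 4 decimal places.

e_2 = (-0.4575, 0.3507, -0.4016, 0.7116)

e_1 = w_1/‖w_1‖ = (2, -4, -4, 1)/6.0828 = (0.3288, -0.6576, -0.6576, 0.1644).
r_{12} = e_1·w_2 = 1.3152.
u_2 = w_2 − 1.3152·e_1 = (-2.4324, 1.8649, -2.1351, 3.7838).
‖u_2‖ = 5.3170, so e_2 = (-0.4575, 0.3507, -0.4016, 0.7116).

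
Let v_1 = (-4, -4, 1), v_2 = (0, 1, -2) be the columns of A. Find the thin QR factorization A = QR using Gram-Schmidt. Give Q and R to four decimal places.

v_1 = (-4, -4, 1); ‖v_1‖ = 5.7446, so q_1 = (-0.6963, -0.6963, 0.1741).
q_1·v_2 = (-0.6963)·0 + (-0.6963)·1 + 0.1741·(-2) = -1.0445.
u_2 = v_2 + 1.0445·q_1 = (-0.7273, 0.2727, -1.8182).
‖u_2‖ = 1.9771, so q_2 = (-0.3678, 0.1379, -0.9196).

Q = [[-0.6963, -0.3678], [-0.6963, 0.1379], [0.1741, -0.9196]], R = [[5.7446, -1.0445], [0.0000, 1.9771]]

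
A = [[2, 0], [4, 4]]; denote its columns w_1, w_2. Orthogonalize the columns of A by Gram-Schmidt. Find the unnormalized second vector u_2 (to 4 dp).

q_1 = w_1/‖w_1‖ = (2, 4)/4.4721 = (0.4472, 0.8944).
r_{12} = q_1·w_2 = 3.5777.
u_2 = w_2 − 3.5777·q_1 = (-1.6000, 0.8000).

u_2 = (-1.6000, 0.8000)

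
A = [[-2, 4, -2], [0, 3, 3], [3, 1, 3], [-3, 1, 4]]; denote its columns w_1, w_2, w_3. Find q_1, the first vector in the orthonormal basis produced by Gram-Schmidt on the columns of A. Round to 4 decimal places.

w_1 = (-2, 0, 3, -3); ‖w_1‖ = 4.6904, so q_1 = (-0.4264, 0.0000, 0.6396, -0.6396).

q_1 = (-0.4264, 0.0000, 0.6396, -0.6396)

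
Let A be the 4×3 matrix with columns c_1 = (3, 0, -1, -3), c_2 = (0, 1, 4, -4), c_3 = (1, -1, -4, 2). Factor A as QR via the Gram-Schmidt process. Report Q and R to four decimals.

c_1 = (3, 0, -1, -3); ‖c_1‖ = 4.3589, so e_1 = (0.6882, 0.0000, -0.2294, -0.6882).
e_1·c_2 = 0.6882·0 + 0.0000·1 + (-0.2294)·4 + (-0.6882)·(-4) = 1.8353.
u_2 = c_2 − 1.8353·e_1 = (-1.2632, 1.0000, 4.4211, -2.7368).
‖u_2‖ = 5.4435, so e_2 = (-0.2320, 0.1837, 0.8122, -0.5028).
e_1·c_3 = 0.6882·1 + 0.0000·(-1) + (-0.2294)·(-4) + (-0.6882)·2 = 0.2294; e_2·c_3 = (-0.2320)·1 + 0.1837·(-1) + 0.8122·(-4) + (-0.5028)·2 = -4.6700.
u_3 = c_3 − 0.2294·e_1 + 4.6700·e_2 = (-0.2416, -0.1421, -0.1545, -0.1901).
‖u_3‖ = 0.3722, so e_3 = (-0.6490, -0.3818, -0.4152, -0.5106).

Q = [[0.6882, -0.2320, -0.6490], [0.0000, 0.1837, -0.3818], [-0.2294, 0.8122, -0.4152], [-0.6882, -0.5028, -0.5106]], R = [[4.3589, 1.8353, 0.2294], [0.0000, 5.4435, -4.6700], [0.0000, 0.0000, 0.3722]]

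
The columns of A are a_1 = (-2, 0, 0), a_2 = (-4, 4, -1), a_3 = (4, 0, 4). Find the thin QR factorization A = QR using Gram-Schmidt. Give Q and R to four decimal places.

q_1 = a_1/‖a_1‖ = (-2, 0, 0)/2.0000 = (-1.0000, 0.0000, 0.0000).
r_{12} = q_1·a_2 = 4.0000.
u_2 = a_2 − 4.0000·q_1 = (0.0000, 4.0000, -1.0000).
‖u_2‖ = 4.1231, so q_2 = (0.0000, 0.9701, -0.2425).
r_{13} = q_1·a_3 = -4.0000; r_{23} = q_2·a_3 = -0.9701.
u_3 = a_3 + 4.0000·q_1 + 0.9701·q_2 = (0.0000, 0.9412, 3.7647).
‖u_3‖ = 3.8806, so q_3 = (0.0000, 0.2425, 0.9701).

Q = [[-1.0000, 0.0000, 0.0000], [0.0000, 0.9701, 0.2425], [0.0000, -0.2425, 0.9701]], R = [[2.0000, 4.0000, -4.0000], [0.0000, 4.1231, -0.9701], [0.0000, 0.0000, 3.8806]]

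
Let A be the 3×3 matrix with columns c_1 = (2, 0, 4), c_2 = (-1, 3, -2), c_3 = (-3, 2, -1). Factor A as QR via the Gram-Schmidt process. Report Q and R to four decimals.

Q = [[0.4472, 0.0000, -0.8944], [0.0000, 1.0000, 0.0000], [0.8944, 0.0000, 0.4472]], R = [[4.4721, -2.2361, -2.2361], [0.0000, 3.0000, 2.0000], [0.0000, 0.0000, 2.2361]]

c_1 = (2, 0, 4); ‖c_1‖ = 4.4721, so e_1 = (0.4472, 0.0000, 0.8944).
e_1·c_2 = 0.4472·(-1) + 0.0000·3 + 0.8944·(-2) = -2.2361.
u_2 = c_2 + 2.2361·e_1 = (0.0000, 3.0000, 0.0000).
‖u_2‖ = 3.0000, so e_2 = (0.0000, 1.0000, 0.0000).
e_1·c_3 = 0.4472·(-3) + 0.0000·2 + 0.8944·(-1) = -2.2361; e_2·c_3 = 0.0000·(-3) + 1.0000·2 + 0.0000·(-1) = 2.0000.
u_3 = c_3 + 2.2361·e_1 − 2.0000·e_2 = (-2.0000, 0.0000, 1.0000).
‖u_3‖ = 2.2361, so e_3 = (-0.8944, 0.0000, 0.4472).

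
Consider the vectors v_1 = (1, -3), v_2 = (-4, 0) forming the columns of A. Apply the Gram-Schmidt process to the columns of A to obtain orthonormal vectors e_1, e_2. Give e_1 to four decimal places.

e_1 = (0.3162, -0.9487)

v_1 = (1, -3); ‖v_1‖ = 3.1623, so e_1 = (0.3162, -0.9487).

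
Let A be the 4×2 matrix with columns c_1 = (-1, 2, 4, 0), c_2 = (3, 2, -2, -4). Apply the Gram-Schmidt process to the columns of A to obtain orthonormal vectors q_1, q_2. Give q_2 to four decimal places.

q_1 = c_1/‖c_1‖ = (-1, 2, 4, 0)/4.5826 = (-0.2182, 0.4364, 0.8729, 0.0000).
r_{12} = q_1·c_2 = -1.5275.
u_2 = c_2 + 1.5275·q_1 = (2.6667, 2.6667, -0.6667, -4.0000).
‖u_2‖ = 5.5377, so q_2 = (0.4815, 0.4815, -0.1204, -0.7223).

q_2 = (0.4815, 0.4815, -0.1204, -0.7223)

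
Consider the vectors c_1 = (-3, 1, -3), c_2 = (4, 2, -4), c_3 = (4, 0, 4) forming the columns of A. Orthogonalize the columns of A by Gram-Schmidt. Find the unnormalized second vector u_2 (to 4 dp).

c_1 = (-3, 1, -3); ‖c_1‖ = 4.3589, so q_1 = (-0.6882, 0.2294, -0.6882).
q_1·c_2 = (-0.6882)·4 + 0.2294·2 + (-0.6882)·(-4) = 0.4588.
u_2 = c_2 − 0.4588·q_1 = (4.3158, 1.8947, -3.6842).

u_2 = (4.3158, 1.8947, -3.6842)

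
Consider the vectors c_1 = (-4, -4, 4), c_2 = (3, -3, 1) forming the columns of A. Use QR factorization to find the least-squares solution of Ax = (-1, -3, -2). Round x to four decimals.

c_1 = (-4, -4, 4); ‖c_1‖ = 6.9282, so q_1 = (-0.5774, -0.5774, 0.5774).
q_1·c_2 = (-0.5774)·3 + (-0.5774)·(-3) + 0.5774·1 = 0.5774.
u_2 = c_2 − 0.5774·q_1 = (3.3333, -2.6667, 0.6667).
‖u_2‖ = 4.3205, so q_2 = (0.7715, -0.6172, 0.1543).
Qᵀb = (1.1547, 0.7715).
Back-substitute: x_2 = 0.7715/4.3205 = 0.1786.
x_1 = (1.1547 − 0.5774·0.1786)/6.9282 = 0.1518.

x = (0.1518, 0.1786)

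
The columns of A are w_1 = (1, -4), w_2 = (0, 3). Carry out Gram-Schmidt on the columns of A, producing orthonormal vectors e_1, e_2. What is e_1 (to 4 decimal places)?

e_1 = w_1/‖w_1‖ = (1, -4)/4.1231 = (0.2425, -0.9701).

e_1 = (0.2425, -0.9701)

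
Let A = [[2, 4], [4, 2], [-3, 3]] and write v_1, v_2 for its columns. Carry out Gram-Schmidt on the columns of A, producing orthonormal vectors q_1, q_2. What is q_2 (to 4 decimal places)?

q_1 = v_1/‖v_1‖ = (2, 4, -3)/5.3852 = (0.3714, 0.7428, -0.5571).
r_{12} = q_1·v_2 = 1.2999.
u_2 = v_2 − 1.2999·q_1 = (3.5172, 1.0345, 3.7241).
‖u_2‖ = 5.2259, so q_2 = (0.6730, 0.1980, 0.7126).

q_2 = (0.6730, 0.1980, 0.7126)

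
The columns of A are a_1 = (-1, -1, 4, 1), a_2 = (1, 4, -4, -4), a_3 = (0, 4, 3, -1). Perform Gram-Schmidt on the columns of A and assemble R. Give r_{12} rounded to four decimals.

r_{12} = -5.7354

a_1 = (-1, -1, 4, 1); ‖a_1‖ = 4.3589, so e_1 = (-0.2294, -0.2294, 0.9177, 0.2294).
r_{12} = e_1·a_2 = -5.7354.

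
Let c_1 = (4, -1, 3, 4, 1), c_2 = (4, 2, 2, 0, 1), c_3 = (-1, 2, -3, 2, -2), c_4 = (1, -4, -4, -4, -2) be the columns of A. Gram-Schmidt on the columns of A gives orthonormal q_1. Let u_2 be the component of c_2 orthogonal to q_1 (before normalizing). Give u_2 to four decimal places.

q_1 = c_1/‖c_1‖ = (4, -1, 3, 4, 1)/6.5574 = (0.6100, -0.1525, 0.4575, 0.6100, 0.1525).
r_{12} = q_1·c_2 = 3.2025.
u_2 = c_2 − 3.2025·q_1 = (2.0465, 2.4884, 0.5349, -1.9535, 0.5116).

u_2 = (2.0465, 2.4884, 0.5349, -1.9535, 0.5116)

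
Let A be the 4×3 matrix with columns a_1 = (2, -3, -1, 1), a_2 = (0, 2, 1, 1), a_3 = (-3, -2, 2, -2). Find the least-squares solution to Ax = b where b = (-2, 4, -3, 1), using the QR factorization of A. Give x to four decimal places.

x = (-1.5644, -1.2376, -1.0099)

e_1 = a_1/‖a_1‖ = (2, -3, -1, 1)/3.8730 = (0.5164, -0.7746, -0.2582, 0.2582).
r_{12} = e_1·a_2 = -1.5492.
u_2 = a_2 + 1.5492·e_1 = (0.8000, 0.8000, 0.6000, 1.4000).
‖u_2‖ = 1.8974, so e_2 = (0.4216, 0.4216, 0.3162, 0.7379).
r_{13} = e_1·a_3 = -1.0328; r_{23} = e_2·a_3 = -2.9515.
u_3 = a_3 + 1.0328·e_1 + 2.9515·e_2 = (-1.2222, -1.5556, 2.6667, 0.4444).
‖u_3‖ = 3.3500, so e_3 = (-0.3648, -0.4644, 0.7960, 0.1327).
Qᵀb = (-3.0984, 0.6325, -3.3831).
Back-substitute: x_3 = -3.3831/3.3500 = -1.0099.
x_2 = (0.6325 + 2.9515·(-1.0099))/1.8974 = -1.2376.
x_1 = (-3.0984 + 1.5492·(-1.2376) + 1.0328·(-1.0099))/3.8730 = -1.5644.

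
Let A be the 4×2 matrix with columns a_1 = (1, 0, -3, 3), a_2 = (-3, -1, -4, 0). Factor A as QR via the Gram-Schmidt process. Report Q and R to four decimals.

a_1 = (1, 0, -3, 3); ‖a_1‖ = 4.3589, so q_1 = (0.2294, 0.0000, -0.6882, 0.6882).
q_1·a_2 = 0.2294·(-3) + 0.0000·(-1) + (-0.6882)·(-4) + 0.6882·0 = 2.0647.
u_2 = a_2 − 2.0647·q_1 = (-3.4737, -1.0000, -2.5789, -1.4211).
‖u_2‖ = 4.6623, so q_2 = (-0.7451, -0.2145, -0.5532, -0.3048).

Q = [[0.2294, -0.7451], [0.0000, -0.2145], [-0.6882, -0.5532], [0.6882, -0.3048]], R = [[4.3589, 2.0647], [0.0000, 4.6623]]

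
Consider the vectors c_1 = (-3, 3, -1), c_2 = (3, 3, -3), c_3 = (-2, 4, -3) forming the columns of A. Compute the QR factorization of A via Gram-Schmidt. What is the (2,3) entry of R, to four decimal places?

r_{23} = 2.2686

c_1 = (-3, 3, -1); ‖c_1‖ = 4.3589, so q_1 = (-0.6882, 0.6882, -0.2294).
q_1·c_2 = (-0.6882)·3 + 0.6882·3 + (-0.2294)·(-3) = 0.6882.
u_2 = c_2 − 0.6882·q_1 = (3.4737, 2.5263, -2.8421).
‖u_2‖ = 5.1504, so q_2 = (0.6745, 0.4905, -0.5518).
r_{23} = q_2·c_3 = 2.2686.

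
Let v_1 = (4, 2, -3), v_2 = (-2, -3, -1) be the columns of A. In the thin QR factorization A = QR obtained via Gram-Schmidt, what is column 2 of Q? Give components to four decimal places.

e_2 = (-0.1540, -0.7150, -0.6820)

v_1 = (4, 2, -3); ‖v_1‖ = 5.3852, so e_1 = (0.7428, 0.3714, -0.5571).
e_1·v_2 = 0.7428·(-2) + 0.3714·(-3) + (-0.5571)·(-1) = -2.0426.
u_2 = v_2 + 2.0426·e_1 = (-0.4828, -2.2414, -2.1379).
‖u_2‖ = 3.1349, so e_2 = (-0.1540, -0.7150, -0.6820).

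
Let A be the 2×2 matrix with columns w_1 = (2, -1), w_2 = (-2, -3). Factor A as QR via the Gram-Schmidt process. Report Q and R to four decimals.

Q = [[0.8944, -0.4472], [-0.4472, -0.8944]], R = [[2.2361, -0.4472], [0.0000, 3.5777]]

w_1 = (2, -1); ‖w_1‖ = 2.2361, so q_1 = (0.8944, -0.4472).
q_1·w_2 = 0.8944·(-2) + (-0.4472)·(-3) = -0.4472.
u_2 = w_2 + 0.4472·q_1 = (-1.6000, -3.2000).
‖u_2‖ = 3.5777, so q_2 = (-0.4472, -0.8944).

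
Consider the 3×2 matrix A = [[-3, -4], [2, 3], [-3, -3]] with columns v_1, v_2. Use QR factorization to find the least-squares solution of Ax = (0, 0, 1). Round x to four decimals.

x = (-1.1053, 0.7895)

v_1 = (-3, 2, -3); ‖v_1‖ = 4.6904, so e_1 = (-0.6396, 0.4264, -0.6396).
e_1·v_2 = (-0.6396)·(-4) + 0.4264·3 + (-0.6396)·(-3) = 5.7564.
u_2 = v_2 − 5.7564·e_1 = (-0.3182, 0.5455, 0.6818).
‖u_2‖ = 0.9293, so e_2 = (-0.3424, 0.5869, 0.7337).
Qᵀb = (-0.6396, 0.7337).
Back-substitute: x_2 = 0.7337/0.9293 = 0.7895.
x_1 = (-0.6396 − 5.7564·0.7895)/4.6904 = -1.1053.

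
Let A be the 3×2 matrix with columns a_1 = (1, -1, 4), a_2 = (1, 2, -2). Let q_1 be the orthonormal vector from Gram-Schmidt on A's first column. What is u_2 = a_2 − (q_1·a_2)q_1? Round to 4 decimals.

q_1 = a_1/‖a_1‖ = (1, -1, 4)/4.2426 = (0.2357, -0.2357, 0.9428).
r_{12} = q_1·a_2 = -2.1213.
u_2 = a_2 + 2.1213·q_1 = (1.5000, 1.5000, 0.0000).

u_2 = (1.5000, 1.5000, 0.0000)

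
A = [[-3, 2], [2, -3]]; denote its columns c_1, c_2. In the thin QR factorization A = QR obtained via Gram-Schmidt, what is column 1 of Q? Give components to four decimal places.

e_1 = (-0.8321, 0.5547)

c_1 = (-3, 2); ‖c_1‖ = 3.6056, so e_1 = (-0.8321, 0.5547).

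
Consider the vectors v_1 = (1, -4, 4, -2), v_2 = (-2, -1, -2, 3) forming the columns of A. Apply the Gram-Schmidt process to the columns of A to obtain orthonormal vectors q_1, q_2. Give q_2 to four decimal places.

q_2 = (-0.4461, -0.6116, -0.1871, 0.6260)

q_1 = v_1/‖v_1‖ = (1, -4, 4, -2)/6.0828 = (0.1644, -0.6576, 0.6576, -0.3288).
r_{12} = q_1·v_2 = -1.9728.
u_2 = v_2 + 1.9728·q_1 = (-1.6757, -2.2973, -0.7027, 2.3514).
‖u_2‖ = 3.7561, so q_2 = (-0.4461, -0.6116, -0.1871, 0.6260).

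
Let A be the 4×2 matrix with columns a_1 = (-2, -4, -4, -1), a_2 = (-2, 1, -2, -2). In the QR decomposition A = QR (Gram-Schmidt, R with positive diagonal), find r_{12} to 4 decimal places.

r_{12} = 1.6440

e_1 = a_1/‖a_1‖ = (-2, -4, -4, -1)/6.0828 = (-0.3288, -0.6576, -0.6576, -0.1644).
r_{12} = e_1·a_2 = 1.6440.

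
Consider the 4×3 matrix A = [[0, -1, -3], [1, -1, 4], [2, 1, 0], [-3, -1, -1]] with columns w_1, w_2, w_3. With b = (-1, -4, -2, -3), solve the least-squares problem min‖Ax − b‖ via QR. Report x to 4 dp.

w_1 = (0, 1, 2, -3); ‖w_1‖ = 3.7417, so q_1 = (0.0000, 0.2673, 0.5345, -0.8018).
q_1·w_2 = 0.0000·(-1) + 0.2673·(-1) + 0.5345·1 + (-0.8018)·(-1) = 1.0690.
u_2 = w_2 − 1.0690·q_1 = (-1.0000, -1.2857, 0.4286, -0.1429).
‖u_2‖ = 1.6903, so q_2 = (-0.5916, -0.7606, 0.2535, -0.0845).
q_1·w_3 = 0.0000·(-3) + 0.2673·4 + 0.5345·0 + (-0.8018)·(-1) = 1.8708; q_2·w_3 = (-0.5916)·(-3) + (-0.7606)·4 + 0.2535·0 + (-0.0845)·(-1) = -1.1832.
u_3 = w_3 − 1.8708·q_1 + 1.1832·q_2 = (-3.7000, 2.6000, -0.7000, 0.4000).
‖u_3‖ = 4.5935, so q_3 = (-0.8055, 0.5660, -0.1524, 0.0871).
Qᵀb = (0.2673, 3.3806, -1.4151).
Back-substitute: x_3 = -1.4151/4.5935 = -0.3081.
x_2 = (3.3806 + 1.1832·(-0.3081))/1.6903 = 1.7844.
x_1 = (0.2673 − 1.0690·1.7844 − 1.8708·(-0.3081))/3.7417 = -0.2844.

x = (-0.2844, 1.7844, -0.3081)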